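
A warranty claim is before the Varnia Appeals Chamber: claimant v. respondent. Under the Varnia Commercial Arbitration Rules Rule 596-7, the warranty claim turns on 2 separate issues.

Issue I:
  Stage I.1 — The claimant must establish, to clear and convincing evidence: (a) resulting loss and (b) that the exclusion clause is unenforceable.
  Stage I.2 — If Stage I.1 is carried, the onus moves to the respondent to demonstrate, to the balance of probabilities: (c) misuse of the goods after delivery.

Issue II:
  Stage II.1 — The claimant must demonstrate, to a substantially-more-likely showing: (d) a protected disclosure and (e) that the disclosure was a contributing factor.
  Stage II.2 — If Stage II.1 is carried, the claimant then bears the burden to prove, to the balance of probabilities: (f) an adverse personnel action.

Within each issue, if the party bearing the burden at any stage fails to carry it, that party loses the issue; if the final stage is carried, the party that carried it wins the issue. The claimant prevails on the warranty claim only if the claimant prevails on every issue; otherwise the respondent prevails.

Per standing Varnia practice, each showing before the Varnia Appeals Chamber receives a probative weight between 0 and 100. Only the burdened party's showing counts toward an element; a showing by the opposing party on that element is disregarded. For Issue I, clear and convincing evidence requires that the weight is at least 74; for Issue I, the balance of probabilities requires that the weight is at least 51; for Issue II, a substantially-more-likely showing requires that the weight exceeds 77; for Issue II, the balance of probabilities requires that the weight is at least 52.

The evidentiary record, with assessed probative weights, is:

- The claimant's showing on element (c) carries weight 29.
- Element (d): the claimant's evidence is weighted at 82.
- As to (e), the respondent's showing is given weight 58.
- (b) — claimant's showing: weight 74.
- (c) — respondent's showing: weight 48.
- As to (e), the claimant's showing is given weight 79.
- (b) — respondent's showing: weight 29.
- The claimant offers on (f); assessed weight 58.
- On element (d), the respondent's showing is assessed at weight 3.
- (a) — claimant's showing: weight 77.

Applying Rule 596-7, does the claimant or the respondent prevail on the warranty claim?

claimant

— Issue I —
Stage I.1 — burden on claimant; standard: clear and convincing evidence (weight is at least 74).
    (a): 77 ≥ 74 [met]
    (b): 74 (respondent's 29 disregarded) ≥ 74 [met]
  All elements met. The burden passes to the respondent.
Stage I.2 — burden on respondent; standard: the balance of probabilities (weight is at least 51).
    (c): 48 (claimant's 29 disregarded) < 51 [not met]
  Not every element is met, so the respondent fails to carry Stage I.2.
The analysis ends at Stage I.2; the claimant prevails on this issue.
— Issue II —
Stage II.1 — burden on claimant; standard: a substantially-more-likely showing (weight exceeds 77).
    (d): 82 (respondent's 3 disregarded) > 77 [met]
    (e): 79 (respondent's 58 disregarded) > 77 [met]
  Stage II.1 is satisfied; the claimant continues to bear the burden.
Stage II.2 — burden on claimant; standard: the balance of probabilities (weight is at least 52).
    (f): 58 ≥ 52 [met]
  Stage II.2 carried; the final stage is satisfied.
All stages carried — the claimant prevails on this issue.
Per-issue: Issue I → claimant; Issue II → claimant. The claimant must prevail on every issue; overall, the claimant prevails.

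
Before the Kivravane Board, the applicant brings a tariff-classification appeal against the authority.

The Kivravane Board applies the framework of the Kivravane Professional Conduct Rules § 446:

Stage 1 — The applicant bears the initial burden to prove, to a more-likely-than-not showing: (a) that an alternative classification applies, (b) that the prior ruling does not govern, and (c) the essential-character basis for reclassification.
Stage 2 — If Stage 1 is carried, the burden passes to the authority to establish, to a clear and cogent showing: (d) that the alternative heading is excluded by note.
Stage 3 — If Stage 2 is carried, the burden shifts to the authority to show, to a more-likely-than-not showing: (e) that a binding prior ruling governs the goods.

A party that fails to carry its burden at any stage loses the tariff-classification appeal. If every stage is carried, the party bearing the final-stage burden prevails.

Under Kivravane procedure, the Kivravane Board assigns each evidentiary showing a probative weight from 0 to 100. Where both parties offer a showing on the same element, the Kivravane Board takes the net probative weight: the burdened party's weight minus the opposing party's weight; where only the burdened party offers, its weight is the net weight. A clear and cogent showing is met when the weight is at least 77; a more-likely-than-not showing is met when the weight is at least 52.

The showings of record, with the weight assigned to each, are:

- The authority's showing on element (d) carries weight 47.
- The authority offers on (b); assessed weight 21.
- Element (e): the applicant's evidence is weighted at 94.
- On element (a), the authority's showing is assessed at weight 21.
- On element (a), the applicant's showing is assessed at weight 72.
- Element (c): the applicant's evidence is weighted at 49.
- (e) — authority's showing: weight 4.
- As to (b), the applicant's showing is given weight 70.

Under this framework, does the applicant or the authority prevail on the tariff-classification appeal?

authority

At Stage 1 the applicant must meet a more-likely-than-not showing (weight is at least 52): on (a) the weight is 72 less the opposing 21 gives net 51, which does not reach 52, so (a) does not meet the standard; on (b) the weight is 70 less the opposing 21 gives net 49, which does not reach 52, so (b) does not meet the standard; on (c) the weight is 49, < 52, so (c) does not meet the standard.
  Not every element is met, so the applicant fails to carry Stage 1.
So the authority prevails.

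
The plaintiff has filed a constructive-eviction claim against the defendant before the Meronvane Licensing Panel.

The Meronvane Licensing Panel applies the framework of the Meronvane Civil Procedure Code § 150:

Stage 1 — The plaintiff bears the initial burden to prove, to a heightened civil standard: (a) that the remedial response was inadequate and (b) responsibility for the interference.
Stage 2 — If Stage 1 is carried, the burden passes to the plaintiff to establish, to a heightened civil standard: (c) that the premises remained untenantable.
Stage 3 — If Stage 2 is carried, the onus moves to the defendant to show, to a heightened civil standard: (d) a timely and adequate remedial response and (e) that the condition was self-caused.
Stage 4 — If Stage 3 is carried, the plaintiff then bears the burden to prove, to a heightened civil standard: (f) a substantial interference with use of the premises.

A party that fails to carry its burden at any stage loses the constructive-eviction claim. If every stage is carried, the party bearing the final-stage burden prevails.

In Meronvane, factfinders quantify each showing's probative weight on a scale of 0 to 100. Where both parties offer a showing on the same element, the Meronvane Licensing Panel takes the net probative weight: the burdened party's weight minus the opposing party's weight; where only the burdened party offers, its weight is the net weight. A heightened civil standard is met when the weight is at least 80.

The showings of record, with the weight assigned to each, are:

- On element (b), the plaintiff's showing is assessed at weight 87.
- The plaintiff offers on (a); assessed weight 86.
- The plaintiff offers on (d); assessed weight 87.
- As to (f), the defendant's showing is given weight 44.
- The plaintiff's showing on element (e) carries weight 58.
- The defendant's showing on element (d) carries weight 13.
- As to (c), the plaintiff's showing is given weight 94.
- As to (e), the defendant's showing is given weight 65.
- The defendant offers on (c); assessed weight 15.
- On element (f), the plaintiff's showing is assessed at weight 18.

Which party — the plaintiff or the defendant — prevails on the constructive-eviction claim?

Stage 1 — burden on plaintiff; standard: a heightened civil standard (weight is at least 80).
    (a): 86 ≥ 80 [met]
    (b): 87 ≥ 80 [met]
  Stage 1 is satisfied; the plaintiff continues to bear the burden.
Stage 2 — burden on plaintiff; standard: a heightened civil standard (weight is at least 80).
    (c): 94 − 15 = 79 < 80 [not met]
  The plaintiff does not carry Stage 2.
The defendant prevails.

defendant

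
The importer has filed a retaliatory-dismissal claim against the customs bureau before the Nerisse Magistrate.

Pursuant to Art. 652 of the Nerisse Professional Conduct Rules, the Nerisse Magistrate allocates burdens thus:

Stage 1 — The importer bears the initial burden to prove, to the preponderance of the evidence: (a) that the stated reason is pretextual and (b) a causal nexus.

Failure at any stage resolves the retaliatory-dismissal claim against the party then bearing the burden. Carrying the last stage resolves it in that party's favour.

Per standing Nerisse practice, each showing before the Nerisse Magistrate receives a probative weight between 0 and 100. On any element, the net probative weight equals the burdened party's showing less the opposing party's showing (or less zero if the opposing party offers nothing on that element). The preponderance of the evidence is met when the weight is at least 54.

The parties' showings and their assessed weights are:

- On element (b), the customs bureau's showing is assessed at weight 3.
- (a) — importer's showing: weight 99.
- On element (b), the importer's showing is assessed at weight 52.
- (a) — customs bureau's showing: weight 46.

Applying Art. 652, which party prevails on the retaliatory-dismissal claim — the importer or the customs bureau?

Stage 1 — burden on importer; standard: the preponderance of the evidence (weight is at least 54).
    (a): 99 − 46 = 53 < 54 [not met]
    (b): 52 − 3 = 49 < 54 [not met]
  The importer does not carry Stage 1.
The analysis ends at Stage 1; the customs bureau prevails.

customs bureau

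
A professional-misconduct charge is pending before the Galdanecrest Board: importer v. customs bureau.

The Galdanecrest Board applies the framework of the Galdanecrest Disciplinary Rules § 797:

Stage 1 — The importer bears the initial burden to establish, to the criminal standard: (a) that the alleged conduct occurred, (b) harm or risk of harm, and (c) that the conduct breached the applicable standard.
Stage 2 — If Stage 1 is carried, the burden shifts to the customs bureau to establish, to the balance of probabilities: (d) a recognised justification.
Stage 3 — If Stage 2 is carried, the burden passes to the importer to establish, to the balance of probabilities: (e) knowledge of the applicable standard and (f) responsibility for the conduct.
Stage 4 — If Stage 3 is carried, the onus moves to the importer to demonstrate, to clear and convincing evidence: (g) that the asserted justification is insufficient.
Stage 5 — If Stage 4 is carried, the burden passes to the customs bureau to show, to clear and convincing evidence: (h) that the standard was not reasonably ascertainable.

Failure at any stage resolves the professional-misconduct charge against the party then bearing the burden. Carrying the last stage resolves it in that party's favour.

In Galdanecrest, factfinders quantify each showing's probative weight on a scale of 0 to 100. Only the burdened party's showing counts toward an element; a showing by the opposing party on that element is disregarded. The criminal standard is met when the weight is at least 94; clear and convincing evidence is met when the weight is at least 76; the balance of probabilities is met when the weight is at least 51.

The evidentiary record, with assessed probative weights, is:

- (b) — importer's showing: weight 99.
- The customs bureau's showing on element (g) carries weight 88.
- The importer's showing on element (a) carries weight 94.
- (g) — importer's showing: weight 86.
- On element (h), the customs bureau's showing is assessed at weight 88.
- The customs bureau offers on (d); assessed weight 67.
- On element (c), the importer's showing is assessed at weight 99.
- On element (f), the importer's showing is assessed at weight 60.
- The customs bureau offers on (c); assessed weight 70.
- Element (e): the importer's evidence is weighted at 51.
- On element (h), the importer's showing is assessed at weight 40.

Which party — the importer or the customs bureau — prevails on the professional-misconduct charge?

Stage 1 (importer, the criminal standard, weight is at least 94): (a) 94 ≥ 94 — meets; (b) 99 ≥ 94 — meets; (c) 99 (customs bureau's 70 disregarded) ≥ 94 — meets.
  All elements met. The burden passes to the customs bureau.
Stage 2 (customs bureau, the balance of probabilities, weight is at least 51): (d) 67 ≥ 51 — meets.
  Stage 2 carried; the burden shifts to the importer.
Stage 3 (importer, the balance of probabilities, weight is at least 51): (e) 51 ≥ 51 — meets; (f) 60 ≥ 51 — meets.
  Stage 3 carried; the burden remains with the importer.
Stage 4 (importer, clear and convincing evidence, weight is at least 76): (g) 86 (customs bureau's 88 disregarded) ≥ 76 — meets.
  Stage 4 carried; the burden shifts to the customs bureau.
Stage 5 (customs bureau, clear and convincing evidence, weight is at least 76): (h) 88 (importer's 40 disregarded) ≥ 76 — meets.
  All elements met at the final stage.
All stages carried — the customs bureau prevails.

customs bureau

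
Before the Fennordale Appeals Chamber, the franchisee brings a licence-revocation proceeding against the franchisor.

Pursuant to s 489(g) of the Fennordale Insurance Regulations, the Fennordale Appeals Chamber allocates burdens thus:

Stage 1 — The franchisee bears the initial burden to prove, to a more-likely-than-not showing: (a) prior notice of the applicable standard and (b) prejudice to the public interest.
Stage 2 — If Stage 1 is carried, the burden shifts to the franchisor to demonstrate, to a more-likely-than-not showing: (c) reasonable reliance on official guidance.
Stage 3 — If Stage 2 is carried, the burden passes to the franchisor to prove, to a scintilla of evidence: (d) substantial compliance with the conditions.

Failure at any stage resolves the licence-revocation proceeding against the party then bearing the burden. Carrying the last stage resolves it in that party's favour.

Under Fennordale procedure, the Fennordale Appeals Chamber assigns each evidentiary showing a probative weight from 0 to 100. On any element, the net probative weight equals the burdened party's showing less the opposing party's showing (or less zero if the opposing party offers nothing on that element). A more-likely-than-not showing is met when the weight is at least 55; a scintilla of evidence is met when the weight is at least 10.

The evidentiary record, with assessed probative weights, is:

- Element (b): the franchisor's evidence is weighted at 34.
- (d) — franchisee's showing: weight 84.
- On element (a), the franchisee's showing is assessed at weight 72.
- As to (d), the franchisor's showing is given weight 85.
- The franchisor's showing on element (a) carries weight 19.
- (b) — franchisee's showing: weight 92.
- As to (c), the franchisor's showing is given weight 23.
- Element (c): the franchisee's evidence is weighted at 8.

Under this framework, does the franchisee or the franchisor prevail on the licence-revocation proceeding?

franchisor

At Stage 1 the franchisee must meet a more-likely-than-not showing (weight is at least 55): on (a) the weight is 72 less the opposing 19 gives net 53, which does not reach 55, so (a) does not meet the standard; on (b) the weight is 92 less the opposing 34 gives net 58, which does reach 55, so (b) meets the standard.
  The franchisee does not carry Stage 1.
So the franchisor prevails.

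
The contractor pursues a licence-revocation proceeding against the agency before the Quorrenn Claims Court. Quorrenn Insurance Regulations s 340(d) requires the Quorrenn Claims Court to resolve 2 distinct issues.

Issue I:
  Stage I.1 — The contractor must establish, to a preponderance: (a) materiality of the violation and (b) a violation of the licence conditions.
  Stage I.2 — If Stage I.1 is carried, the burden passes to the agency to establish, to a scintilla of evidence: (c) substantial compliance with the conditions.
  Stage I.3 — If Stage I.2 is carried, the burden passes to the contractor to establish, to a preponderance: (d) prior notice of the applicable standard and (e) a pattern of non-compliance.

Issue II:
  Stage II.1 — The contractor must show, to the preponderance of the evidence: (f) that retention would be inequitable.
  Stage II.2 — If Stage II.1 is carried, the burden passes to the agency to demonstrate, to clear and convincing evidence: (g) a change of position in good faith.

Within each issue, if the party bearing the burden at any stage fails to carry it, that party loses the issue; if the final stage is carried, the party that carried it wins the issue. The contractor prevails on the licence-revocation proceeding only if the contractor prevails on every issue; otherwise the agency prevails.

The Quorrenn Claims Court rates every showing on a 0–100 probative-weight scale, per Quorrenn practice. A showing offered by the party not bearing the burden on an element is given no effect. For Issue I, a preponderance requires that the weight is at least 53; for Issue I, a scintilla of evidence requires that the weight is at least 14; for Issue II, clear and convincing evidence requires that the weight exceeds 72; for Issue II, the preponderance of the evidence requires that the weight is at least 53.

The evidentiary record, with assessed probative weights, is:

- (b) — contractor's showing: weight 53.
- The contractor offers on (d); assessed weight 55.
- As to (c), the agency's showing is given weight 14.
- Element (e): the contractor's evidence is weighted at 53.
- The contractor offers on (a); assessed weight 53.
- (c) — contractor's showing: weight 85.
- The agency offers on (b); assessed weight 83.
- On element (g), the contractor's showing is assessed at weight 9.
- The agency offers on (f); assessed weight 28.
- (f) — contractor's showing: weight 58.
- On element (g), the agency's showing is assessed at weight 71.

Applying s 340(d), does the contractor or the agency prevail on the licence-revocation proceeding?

— Issue I —
Stage I.1 — burden on contractor; standard: a preponderance (weight is at least 53).
    (a): 53 ≥ 53 [met]
    (b): 53 (agency's 83 disregarded) ≥ 53 [met]
  Stage I.1 carried; the burden shifts to the agency.
Stage I.2 — burden on agency; standard: a scintilla of evidence (weight is at least 14).
    (c): 14 (contractor's 85 disregarded) ≥ 14 [met]
  Stage I.2 is satisfied; the onus moves to the contractor.
Stage I.3 — burden on contractor; standard: a preponderance (weight is at least 53).
    (d): 55 ≥ 53 [met]
    (e): 53 ≥ 53 [met]
  Stage I.3 carried; the final stage is satisfied.
Every stage carried; the contractor prevails on this issue.
— Issue II —
Stage II.1 — burden on contractor; standard: the preponderance of the evidence (weight is at least 53).
    (f): 58 (agency's 28 disregarded) ≥ 53 [met]
  The contractor carries Stage II.1; the agency now bears the burden.
Stage II.2 — burden on agency; standard: clear and convincing evidence (weight exceeds 72).
    (g): 71 (contractor's 9 disregarded) ≤ 72 [not met]
  Not every element is met, so the agency fails to carry Stage II.2.
So the contractor prevails on this issue.
Per-issue: Issue I → contractor; Issue II → contractor. The contractor must prevail on every issue; overall, the contractor prevails.

contractor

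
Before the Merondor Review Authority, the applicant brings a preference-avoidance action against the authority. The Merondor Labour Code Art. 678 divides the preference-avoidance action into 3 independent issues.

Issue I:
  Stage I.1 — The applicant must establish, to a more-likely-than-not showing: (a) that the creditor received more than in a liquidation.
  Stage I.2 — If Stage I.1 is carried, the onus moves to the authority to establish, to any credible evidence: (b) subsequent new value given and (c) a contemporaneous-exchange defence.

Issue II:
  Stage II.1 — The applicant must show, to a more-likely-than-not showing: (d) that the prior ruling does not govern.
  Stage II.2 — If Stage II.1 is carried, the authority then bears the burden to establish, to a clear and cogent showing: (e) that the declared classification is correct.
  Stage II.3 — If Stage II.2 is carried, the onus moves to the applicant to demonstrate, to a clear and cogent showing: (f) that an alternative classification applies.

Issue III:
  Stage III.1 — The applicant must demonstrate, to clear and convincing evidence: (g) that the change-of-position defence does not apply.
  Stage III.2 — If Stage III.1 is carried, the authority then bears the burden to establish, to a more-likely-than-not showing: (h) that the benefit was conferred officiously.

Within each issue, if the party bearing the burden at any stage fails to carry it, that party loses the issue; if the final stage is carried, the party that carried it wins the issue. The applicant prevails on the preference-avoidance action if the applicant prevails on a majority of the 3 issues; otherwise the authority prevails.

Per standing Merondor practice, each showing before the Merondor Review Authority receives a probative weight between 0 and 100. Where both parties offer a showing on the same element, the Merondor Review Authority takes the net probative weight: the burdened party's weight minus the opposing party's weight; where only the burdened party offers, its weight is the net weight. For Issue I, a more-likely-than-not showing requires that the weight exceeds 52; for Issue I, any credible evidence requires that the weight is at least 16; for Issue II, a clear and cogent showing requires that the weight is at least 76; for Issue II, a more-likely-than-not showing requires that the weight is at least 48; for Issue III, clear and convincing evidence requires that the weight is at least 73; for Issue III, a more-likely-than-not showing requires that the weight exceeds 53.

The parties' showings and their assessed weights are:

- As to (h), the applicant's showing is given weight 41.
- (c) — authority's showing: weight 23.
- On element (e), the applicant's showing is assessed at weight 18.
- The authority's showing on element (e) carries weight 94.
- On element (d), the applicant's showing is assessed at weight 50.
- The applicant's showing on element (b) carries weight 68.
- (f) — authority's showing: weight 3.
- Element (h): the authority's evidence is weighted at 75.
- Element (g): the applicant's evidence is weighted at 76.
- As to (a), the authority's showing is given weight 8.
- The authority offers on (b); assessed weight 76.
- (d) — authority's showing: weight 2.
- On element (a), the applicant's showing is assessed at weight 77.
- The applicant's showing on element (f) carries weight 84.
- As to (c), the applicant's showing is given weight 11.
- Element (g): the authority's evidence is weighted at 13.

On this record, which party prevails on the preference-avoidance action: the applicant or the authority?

applicant

— Issue I —
Stage I.1 — burden on applicant; standard: a more-likely-than-not showing (weight exceeds 52).
    (a): 77 − 8 = 69 > 52 [met]
  Stage I.1 carried; the burden shifts to the authority.
Stage I.2 — burden on authority; standard: any credible evidence (weight is at least 16).
    (b): 76 − 68 = 8 < 16 [not met]
    (c): 23 − 11 = 12 < 16 [not met]
  The authority does not carry Stage I.2.
So the applicant prevails on this issue.
— Issue II —
Stage II.1 — burden on applicant; standard: a more-likely-than-not showing (weight is at least 48).
    (d): 50 − 2 = 48 ≥ 48 [met]
  Stage II.1 is satisfied; the onus moves to the authority.
Stage II.2 — burden on authority; standard: a clear and cogent showing (weight is at least 76).
    (e): 94 − 18 = 76 ≥ 76 [met]
  All elements met. The burden passes to the applicant.
Stage II.3 — burden on applicant; standard: a clear and cogent showing (weight is at least 76).
    (f): 84 − 3 = 81 ≥ 76 [met]
  The applicant carries the last stage.
With every stage satisfied, the applicant prevails on this issue.
— Issue III —
Stage III.1 (applicant, clear and convincing evidence, weight is at least 73): (g) net 76−13=63 < 73 — fails.
  Not every element is met, so the applicant fails to carry Stage III.1.
The authority prevails on this issue.
Per-issue: Issue I → applicant; Issue II → applicant; Issue III → authority. The applicant must prevail on a majority of issues; overall, the applicant prevails.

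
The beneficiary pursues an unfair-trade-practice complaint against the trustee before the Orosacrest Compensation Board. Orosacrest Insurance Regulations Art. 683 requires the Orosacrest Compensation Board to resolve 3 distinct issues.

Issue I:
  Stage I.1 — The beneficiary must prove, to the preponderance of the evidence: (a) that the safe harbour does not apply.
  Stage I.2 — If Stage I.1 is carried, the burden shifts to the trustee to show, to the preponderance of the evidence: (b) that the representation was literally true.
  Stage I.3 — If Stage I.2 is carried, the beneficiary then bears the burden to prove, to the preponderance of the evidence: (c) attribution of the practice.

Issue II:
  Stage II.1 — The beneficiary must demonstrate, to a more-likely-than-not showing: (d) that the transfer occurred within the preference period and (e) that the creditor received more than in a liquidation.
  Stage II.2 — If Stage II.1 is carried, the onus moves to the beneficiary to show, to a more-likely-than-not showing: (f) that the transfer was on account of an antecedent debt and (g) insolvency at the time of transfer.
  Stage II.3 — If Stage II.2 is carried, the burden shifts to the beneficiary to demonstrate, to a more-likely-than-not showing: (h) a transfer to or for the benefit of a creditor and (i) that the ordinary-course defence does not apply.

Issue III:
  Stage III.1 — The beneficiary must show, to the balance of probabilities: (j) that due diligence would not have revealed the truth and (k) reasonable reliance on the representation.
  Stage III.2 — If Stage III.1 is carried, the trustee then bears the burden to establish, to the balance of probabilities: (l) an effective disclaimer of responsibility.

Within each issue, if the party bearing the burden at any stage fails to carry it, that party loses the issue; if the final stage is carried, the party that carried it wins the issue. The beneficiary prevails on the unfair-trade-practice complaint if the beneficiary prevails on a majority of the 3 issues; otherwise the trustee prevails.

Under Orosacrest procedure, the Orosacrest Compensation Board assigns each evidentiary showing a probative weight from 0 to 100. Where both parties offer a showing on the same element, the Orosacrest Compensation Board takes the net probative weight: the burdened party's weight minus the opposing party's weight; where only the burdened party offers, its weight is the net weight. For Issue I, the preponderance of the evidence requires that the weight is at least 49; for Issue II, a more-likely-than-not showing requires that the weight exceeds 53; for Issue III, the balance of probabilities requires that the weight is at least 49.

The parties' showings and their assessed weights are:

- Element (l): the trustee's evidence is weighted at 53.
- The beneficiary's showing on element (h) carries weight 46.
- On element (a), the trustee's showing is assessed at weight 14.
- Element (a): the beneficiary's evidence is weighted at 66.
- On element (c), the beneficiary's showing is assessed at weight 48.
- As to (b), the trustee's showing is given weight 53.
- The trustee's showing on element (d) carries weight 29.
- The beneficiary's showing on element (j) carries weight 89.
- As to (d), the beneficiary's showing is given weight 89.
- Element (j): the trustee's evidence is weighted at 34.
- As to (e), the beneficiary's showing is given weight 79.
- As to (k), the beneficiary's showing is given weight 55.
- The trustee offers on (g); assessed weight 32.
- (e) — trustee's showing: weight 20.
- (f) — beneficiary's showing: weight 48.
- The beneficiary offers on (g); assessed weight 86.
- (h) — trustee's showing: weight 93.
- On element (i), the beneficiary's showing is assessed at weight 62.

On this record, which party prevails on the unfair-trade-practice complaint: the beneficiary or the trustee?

trustee

— Issue I —
Stage I.1 (beneficiary, the preponderance of the evidence, weight is at least 49): (a) net 66−14=52 ≥ 49 — meets.
  All elements met. The burden passes to the trustee.
Stage I.2 (trustee, the preponderance of the evidence, weight is at least 49): (b) 53 ≥ 49 — meets.
  All elements met. The burden passes to the beneficiary.
Stage I.3 (beneficiary, the preponderance of the evidence, weight is at least 49): (c) 48 < 49 — fails.
  Stage I.3 not carried; the beneficiary fails its burden.
So the trustee prevails on this issue.
— Issue II —
Stage II.1 — burden on beneficiary; standard: a more-likely-than-not showing (weight exceeds 53).
    (d): 89 − 29 = 60 > 53 [met]
    (e): 79 − 20 = 59 > 53 [met]
  Stage II.1 is satisfied; the beneficiary continues to bear the burden.
Stage II.2 — burden on beneficiary; standard: a more-likely-than-not showing (weight exceeds 53).
    (f): 48 ≤ 53 [not met]
    (g): 86 − 32 = 54 > 53 [met]
  Stage II.2 not carried; the beneficiary fails its burden.
The trustee prevails on this issue.
— Issue III —
Stage III.1 (beneficiary, the balance of probabilities, weight is at least 49): (j) net 89−34=55 ≥ 49 — meets; (k) 55 ≥ 49 — meets.
  Stage III.1 carried; the burden shifts to the trustee.
Stage III.2 (trustee, the balance of probabilities, weight is at least 49): (l) 53 ≥ 49 — meets.
  Stage III.2 carried; the final stage is satisfied.
Every stage carried; the trustee prevails on this issue.
Per-issue: Issue I → trustee; Issue II → trustee; Issue III → trustee. The beneficiary must prevail on a majority of issues; overall, the trustee prevails.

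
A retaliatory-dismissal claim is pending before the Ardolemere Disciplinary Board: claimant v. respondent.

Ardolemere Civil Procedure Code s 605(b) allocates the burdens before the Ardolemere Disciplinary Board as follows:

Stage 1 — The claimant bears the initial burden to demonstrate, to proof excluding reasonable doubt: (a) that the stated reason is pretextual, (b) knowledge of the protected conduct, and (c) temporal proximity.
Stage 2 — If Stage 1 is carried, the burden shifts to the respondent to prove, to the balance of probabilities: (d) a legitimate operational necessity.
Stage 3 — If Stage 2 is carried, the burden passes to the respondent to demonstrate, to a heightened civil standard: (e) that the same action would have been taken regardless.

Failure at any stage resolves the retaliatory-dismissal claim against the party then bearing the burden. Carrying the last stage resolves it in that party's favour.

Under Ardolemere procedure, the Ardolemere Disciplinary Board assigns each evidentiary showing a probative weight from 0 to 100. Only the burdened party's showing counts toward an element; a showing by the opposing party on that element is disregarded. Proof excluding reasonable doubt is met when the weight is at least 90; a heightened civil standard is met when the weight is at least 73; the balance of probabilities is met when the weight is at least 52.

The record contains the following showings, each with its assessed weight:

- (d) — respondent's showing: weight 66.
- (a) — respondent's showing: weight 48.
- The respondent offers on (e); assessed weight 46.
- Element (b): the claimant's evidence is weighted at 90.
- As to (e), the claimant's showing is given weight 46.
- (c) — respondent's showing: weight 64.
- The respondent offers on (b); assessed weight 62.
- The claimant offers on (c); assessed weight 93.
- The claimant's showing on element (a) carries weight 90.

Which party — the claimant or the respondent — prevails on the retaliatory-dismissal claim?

Stage 1 — burden on claimant; standard: proof excluding reasonable doubt (weight is at least 90).
    (a): 90 (respondent's 48 disregarded) ≥ 90 [met]
    (b): 90 (respondent's 62 disregarded) ≥ 90 [met]
    (c): 93 (respondent's 64 disregarded) ≥ 90 [met]
  The claimant carries Stage 1; the respondent now bears the burden.
Stage 2 — burden on respondent; standard: the balance of probabilities (weight is at least 52).
    (d): 66 ≥ 52 [met]
  Stage 2 carried; the burden remains with the respondent.
Stage 3 — burden on respondent; standard: a heightened civil standard (weight is at least 73).
    (e): 46 (claimant's 46 disregarded) < 73 [not met]
  The respondent does not carry Stage 3.
So the claimant prevails.

claimant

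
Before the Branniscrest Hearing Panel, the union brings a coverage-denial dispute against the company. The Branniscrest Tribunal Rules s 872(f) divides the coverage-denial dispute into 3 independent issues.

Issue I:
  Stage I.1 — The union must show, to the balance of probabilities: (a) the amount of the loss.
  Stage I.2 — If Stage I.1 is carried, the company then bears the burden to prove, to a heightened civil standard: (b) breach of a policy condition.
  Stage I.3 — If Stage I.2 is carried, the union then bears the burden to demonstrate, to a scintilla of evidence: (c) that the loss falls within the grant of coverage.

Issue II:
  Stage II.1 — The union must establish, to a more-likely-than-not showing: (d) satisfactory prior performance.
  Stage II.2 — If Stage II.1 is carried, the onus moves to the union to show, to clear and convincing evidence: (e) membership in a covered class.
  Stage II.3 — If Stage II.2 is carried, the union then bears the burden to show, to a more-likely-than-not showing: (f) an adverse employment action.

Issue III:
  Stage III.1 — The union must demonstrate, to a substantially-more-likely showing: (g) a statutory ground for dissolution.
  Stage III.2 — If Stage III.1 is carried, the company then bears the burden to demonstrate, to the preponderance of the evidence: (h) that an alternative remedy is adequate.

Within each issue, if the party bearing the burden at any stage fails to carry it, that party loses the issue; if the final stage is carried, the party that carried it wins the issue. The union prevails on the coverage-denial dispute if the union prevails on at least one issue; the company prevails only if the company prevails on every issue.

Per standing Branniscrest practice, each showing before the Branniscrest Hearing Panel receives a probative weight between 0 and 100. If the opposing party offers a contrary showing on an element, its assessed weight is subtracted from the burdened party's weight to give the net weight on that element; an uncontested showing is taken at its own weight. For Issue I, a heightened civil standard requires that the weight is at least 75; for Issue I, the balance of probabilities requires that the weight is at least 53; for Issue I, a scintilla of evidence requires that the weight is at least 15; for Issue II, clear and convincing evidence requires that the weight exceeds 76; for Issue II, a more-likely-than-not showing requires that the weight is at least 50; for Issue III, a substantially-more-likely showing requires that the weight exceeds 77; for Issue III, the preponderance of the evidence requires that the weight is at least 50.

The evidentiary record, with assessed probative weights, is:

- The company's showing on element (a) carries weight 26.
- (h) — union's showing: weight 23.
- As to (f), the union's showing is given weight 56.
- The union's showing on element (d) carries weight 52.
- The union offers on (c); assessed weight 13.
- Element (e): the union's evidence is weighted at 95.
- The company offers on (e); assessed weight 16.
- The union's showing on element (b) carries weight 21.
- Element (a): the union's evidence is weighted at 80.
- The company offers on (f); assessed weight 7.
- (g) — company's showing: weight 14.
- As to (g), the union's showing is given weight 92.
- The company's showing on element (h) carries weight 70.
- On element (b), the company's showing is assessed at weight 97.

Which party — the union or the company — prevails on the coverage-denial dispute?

— Issue I —
Stage I.1 (union, the balance of probabilities, weight is at least 53): (a) net 80−26=54 ≥ 53 — meets.
  All elements met. The burden passes to the company.
Stage I.2 (company, a heightened civil standard, weight is at least 75): (b) net 97−21=76 ≥ 75 — meets.
  Stage I.2 is satisfied; the onus moves to the union.
Stage I.3 (union, a scintilla of evidence, weight is at least 15): (c) 13 < 15 — fails.
  Stage I.3 not carried; the union fails its burden.
The company prevails on this issue.
— Issue II —
At Stage II.1 the union must meet a more-likely-than-not showing (weight is at least 50): on (d) the weight is 52, ≥ 50, so (d) meets the standard.
  Stage II.1 is satisfied; the union continues to bear the burden.
At Stage II.2 the union must meet clear and convincing evidence (weight exceeds 76): on (e) the weight is 95 less the opposing 16 gives net 79, > 76, so (e) meets the standard.
  All elements met. The union retains the burden for Stage II.3.
At Stage II.3 the union must meet a more-likely-than-not showing (weight is at least 50): on (f) the weight is 56 less the opposing 7 gives net 49, < 50, so (f) does not meet the standard.
  Stage II.3 not carried; the union fails its burden.
The company prevails on this issue.
— Issue III —
Stage III.1 — burden on union; standard: a substantially-more-likely showing (weight exceeds 77).
    (g): 92 − 14 = 78 > 77 [met]
  Stage III.1 carried; the burden shifts to the company.
Stage III.2 — burden on company; standard: the preponderance of the evidence (weight is at least 50).
    (h): 70 − 23 = 47 < 50 [not met]
  Not every element is met, so the company fails to carry Stage III.2.
So the union prevails on this issue.
Per-issue: Issue I → company; Issue II → company; Issue III → union. The union must prevail on at least one issue; overall, the union prevails.

union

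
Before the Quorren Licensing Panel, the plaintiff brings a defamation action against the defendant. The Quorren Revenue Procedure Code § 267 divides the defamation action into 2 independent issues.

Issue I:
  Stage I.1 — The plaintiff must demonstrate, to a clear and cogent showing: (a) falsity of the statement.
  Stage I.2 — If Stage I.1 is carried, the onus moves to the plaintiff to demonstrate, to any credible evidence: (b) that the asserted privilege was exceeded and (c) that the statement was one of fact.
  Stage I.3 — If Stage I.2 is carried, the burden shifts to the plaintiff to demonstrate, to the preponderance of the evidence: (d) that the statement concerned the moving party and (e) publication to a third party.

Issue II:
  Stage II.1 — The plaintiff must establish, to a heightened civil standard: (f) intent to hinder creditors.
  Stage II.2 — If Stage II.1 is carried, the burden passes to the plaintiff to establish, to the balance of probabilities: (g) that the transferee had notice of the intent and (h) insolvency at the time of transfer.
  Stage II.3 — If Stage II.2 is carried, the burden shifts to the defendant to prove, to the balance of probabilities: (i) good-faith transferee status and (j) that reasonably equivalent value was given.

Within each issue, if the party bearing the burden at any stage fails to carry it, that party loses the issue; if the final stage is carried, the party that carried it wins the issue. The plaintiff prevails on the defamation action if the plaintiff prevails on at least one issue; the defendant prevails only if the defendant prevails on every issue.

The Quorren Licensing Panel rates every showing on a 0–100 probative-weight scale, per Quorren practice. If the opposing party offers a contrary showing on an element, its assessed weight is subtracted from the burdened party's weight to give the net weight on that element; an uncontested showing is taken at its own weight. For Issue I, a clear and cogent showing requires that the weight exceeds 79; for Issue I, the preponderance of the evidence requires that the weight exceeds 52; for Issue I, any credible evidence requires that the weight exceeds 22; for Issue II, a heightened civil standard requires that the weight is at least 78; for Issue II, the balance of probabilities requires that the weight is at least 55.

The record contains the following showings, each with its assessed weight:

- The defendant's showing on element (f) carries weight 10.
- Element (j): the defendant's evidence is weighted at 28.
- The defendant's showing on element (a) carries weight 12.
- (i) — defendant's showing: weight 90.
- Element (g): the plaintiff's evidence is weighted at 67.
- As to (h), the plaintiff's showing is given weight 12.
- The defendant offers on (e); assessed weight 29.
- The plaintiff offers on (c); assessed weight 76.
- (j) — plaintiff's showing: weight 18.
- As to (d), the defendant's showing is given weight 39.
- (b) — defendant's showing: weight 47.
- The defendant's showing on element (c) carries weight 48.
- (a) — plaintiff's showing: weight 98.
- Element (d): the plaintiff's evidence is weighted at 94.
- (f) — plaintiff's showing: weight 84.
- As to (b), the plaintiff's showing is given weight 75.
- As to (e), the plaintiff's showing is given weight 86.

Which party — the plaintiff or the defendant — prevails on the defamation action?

— Issue I —
Stage I.1 — burden on plaintiff; standard: a clear and cogent showing (weight exceeds 79).
    (a): 98 − 12 = 86 > 79 [met]
  Stage I.1 carried; the burden remains with the plaintiff.
Stage I.2 — burden on plaintiff; standard: any credible evidence (weight exceeds 22).
    (b): 75 − 47 = 28 > 22 [met]
    (c): 76 − 48 = 28 > 22 [met]
  Stage I.2 is satisfied; the plaintiff continues to bear the burden.
Stage I.3 — burden on plaintiff; standard: the preponderance of the evidence (weight exceeds 52).
    (d): 94 − 39 = 55 > 52 [met]
    (e): 86 − 29 = 57 > 52 [met]
  Stage I.3 carried; the final stage is satisfied.
With every stage satisfied, the plaintiff prevails on this issue.
— Issue II —
At Stage II.1 the plaintiff must meet a heightened civil standard (weight is at least 78): on (f) the weight is 84 less the opposing 10 gives net 74, < 78, so (f) does not meet the standard.
  Stage II.1 not carried; the plaintiff fails its burden.
So the defendant prevails on this issue.
Per-issue: Issue I → plaintiff; Issue II → defendant. The plaintiff must prevail on at least one issue; overall, the plaintiff prevails.

plaintiff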